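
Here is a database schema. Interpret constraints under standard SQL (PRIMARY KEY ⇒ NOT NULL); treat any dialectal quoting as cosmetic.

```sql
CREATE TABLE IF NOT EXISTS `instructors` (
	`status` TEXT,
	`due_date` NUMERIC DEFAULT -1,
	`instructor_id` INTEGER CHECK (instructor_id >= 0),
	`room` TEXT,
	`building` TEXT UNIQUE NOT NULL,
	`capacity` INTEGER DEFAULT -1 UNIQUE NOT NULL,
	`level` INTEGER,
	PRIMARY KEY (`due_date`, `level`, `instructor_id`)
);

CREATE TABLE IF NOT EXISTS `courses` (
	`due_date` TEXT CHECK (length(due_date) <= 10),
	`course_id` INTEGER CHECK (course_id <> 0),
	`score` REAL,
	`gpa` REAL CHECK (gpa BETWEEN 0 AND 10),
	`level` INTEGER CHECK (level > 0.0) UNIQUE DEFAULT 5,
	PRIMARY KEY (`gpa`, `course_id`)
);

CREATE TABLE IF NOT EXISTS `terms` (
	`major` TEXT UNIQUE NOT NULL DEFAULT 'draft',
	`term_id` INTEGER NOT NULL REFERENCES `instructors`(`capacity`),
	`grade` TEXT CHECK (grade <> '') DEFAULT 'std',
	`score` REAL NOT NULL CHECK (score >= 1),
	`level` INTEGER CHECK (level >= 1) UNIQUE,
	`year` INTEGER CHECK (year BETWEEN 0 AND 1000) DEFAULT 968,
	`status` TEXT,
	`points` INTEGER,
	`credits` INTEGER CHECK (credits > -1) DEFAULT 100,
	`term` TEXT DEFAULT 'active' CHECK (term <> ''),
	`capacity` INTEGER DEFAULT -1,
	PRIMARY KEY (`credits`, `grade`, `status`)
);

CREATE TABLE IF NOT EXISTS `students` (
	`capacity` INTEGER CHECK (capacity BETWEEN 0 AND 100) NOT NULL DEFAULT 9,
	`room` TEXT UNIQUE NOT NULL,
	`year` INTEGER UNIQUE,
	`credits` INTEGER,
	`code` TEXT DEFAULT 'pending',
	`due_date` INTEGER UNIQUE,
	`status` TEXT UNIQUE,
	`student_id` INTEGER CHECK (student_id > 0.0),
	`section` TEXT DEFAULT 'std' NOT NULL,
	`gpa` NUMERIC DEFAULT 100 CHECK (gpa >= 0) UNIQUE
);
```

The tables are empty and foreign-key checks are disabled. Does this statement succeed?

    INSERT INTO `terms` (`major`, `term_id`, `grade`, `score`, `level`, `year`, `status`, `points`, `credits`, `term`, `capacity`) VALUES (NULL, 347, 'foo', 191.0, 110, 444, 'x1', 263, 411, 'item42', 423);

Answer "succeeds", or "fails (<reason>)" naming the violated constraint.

fails (NOT NULL on major)

major is explicitly set to NULL, but major is declared NOT NULL.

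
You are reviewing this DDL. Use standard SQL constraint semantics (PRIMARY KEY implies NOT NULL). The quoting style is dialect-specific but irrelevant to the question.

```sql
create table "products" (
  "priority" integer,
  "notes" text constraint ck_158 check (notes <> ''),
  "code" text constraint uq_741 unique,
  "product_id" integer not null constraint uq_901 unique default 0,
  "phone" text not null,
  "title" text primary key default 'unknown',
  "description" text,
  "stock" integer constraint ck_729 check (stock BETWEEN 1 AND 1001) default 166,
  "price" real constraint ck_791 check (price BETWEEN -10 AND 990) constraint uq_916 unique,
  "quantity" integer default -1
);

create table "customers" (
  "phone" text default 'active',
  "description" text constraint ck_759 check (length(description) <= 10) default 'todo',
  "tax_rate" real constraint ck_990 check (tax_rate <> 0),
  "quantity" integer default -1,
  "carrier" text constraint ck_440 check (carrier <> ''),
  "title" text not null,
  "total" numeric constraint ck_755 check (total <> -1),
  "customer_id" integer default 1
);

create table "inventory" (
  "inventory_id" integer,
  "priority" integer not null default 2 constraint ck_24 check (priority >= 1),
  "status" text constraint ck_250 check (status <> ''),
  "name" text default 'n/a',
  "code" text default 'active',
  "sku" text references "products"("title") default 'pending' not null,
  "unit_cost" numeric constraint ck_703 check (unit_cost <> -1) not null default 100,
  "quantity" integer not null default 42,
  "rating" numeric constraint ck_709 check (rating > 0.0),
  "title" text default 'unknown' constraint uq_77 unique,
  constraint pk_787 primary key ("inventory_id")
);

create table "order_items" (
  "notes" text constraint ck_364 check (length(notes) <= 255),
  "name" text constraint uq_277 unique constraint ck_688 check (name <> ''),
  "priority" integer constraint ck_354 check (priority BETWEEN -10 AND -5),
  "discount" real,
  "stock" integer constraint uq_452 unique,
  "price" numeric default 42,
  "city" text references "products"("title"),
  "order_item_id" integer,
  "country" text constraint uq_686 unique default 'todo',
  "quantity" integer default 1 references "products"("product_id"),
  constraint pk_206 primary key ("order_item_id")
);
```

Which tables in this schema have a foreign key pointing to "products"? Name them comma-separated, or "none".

inventory, order_items

- inventory.sku references products(title).
- order_items.city references products(title).
- order_items.quantity references products(product_id).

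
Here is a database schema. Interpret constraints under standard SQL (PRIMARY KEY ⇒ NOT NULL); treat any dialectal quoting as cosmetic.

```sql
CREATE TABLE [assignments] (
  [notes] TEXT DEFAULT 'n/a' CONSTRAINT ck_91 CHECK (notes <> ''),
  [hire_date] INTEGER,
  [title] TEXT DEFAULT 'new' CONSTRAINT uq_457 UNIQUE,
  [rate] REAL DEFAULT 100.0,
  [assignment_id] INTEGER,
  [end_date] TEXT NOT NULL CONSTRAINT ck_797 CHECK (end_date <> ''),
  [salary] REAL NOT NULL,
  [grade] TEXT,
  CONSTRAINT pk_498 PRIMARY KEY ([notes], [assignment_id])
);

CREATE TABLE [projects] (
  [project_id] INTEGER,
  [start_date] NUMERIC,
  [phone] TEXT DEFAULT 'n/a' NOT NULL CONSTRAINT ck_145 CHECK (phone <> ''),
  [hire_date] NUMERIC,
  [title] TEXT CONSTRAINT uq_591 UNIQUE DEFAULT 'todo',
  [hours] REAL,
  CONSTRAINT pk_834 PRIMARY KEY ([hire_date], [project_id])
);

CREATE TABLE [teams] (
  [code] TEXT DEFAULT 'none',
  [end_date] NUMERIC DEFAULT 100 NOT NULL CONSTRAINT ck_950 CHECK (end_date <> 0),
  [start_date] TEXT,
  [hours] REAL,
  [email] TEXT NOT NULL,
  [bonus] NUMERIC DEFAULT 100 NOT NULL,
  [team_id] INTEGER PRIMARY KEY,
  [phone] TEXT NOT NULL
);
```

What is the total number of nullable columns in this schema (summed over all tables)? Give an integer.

10

assignments: 4 nullable (hire_date, title, rate, grade — PK (notes, assignment_id) and explicit NOT NULL columns excluded).
projects: 3 nullable (start_date, title, hours — PK (hire_date, project_id) and explicit NOT NULL columns excluded).
teams: 3 nullable (code, start_date, hours — PK (team_id) and explicit NOT NULL columns excluded).
Total: 4 + 3 + 3 = 10.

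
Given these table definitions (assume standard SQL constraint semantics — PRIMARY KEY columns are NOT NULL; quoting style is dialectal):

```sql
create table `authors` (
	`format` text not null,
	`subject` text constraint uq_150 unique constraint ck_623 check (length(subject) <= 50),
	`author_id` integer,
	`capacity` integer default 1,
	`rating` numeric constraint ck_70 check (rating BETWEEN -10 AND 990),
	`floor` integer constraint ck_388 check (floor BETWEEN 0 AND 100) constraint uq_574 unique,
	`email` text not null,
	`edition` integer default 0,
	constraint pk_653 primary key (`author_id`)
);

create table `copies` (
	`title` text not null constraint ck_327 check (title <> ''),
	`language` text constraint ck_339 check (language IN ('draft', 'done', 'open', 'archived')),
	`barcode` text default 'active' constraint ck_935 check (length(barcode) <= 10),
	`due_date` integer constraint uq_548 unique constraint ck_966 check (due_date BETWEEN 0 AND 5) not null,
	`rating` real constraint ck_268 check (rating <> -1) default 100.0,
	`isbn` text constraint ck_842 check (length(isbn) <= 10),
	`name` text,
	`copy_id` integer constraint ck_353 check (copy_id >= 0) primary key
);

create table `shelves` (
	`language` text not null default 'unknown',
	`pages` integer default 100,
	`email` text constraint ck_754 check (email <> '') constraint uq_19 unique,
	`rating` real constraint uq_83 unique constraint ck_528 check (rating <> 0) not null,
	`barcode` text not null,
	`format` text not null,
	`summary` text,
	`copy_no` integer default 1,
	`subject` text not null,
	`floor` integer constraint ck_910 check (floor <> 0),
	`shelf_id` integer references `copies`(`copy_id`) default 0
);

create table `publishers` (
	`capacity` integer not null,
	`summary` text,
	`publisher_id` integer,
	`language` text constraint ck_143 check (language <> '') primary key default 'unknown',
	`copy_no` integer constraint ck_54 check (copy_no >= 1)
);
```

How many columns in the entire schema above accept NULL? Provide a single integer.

19

authors: 5 nullable (subject, capacity, rating, floor, edition — PK (author_id) and explicit NOT NULL columns excluded).
copies: 5 nullable (language, barcode, rating, isbn, name — PK (copy_id) and explicit NOT NULL columns excluded).
shelves: 6 nullable (pages, email, summary, copy_no, floor, shelf_id — PK none and explicit NOT NULL columns excluded).
publishers: 3 nullable (summary, publisher_id, copy_no — PK (language) and explicit NOT NULL columns excluded).
Total: 5 + 5 + 6 + 3 = 19.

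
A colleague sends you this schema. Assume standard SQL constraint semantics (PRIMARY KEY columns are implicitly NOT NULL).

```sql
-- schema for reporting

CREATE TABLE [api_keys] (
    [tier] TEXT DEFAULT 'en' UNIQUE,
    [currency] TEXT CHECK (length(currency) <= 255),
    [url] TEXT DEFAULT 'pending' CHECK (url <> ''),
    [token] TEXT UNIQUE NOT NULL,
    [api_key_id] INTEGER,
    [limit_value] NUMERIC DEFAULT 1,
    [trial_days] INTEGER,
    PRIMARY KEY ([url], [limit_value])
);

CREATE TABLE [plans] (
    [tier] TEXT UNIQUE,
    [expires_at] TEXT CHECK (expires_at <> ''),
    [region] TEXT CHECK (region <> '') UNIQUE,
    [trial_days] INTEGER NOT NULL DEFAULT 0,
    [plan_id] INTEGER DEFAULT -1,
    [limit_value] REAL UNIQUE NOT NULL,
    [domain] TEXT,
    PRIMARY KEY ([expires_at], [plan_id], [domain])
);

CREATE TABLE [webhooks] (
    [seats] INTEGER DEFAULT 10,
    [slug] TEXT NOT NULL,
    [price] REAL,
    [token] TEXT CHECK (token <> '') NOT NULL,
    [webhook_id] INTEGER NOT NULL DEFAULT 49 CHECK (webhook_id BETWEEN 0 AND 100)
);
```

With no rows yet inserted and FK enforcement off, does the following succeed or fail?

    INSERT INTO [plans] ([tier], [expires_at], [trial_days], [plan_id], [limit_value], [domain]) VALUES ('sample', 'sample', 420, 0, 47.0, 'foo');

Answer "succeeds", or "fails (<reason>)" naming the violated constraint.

NOT NULL columns: domain is supplied; expires_at is supplied; limit_value is supplied; plan_id is supplied; trial_days is supplied.
CHECK constraints: 'sample' satisfies (expires_at <> '').
No constraint is violated.

succeeds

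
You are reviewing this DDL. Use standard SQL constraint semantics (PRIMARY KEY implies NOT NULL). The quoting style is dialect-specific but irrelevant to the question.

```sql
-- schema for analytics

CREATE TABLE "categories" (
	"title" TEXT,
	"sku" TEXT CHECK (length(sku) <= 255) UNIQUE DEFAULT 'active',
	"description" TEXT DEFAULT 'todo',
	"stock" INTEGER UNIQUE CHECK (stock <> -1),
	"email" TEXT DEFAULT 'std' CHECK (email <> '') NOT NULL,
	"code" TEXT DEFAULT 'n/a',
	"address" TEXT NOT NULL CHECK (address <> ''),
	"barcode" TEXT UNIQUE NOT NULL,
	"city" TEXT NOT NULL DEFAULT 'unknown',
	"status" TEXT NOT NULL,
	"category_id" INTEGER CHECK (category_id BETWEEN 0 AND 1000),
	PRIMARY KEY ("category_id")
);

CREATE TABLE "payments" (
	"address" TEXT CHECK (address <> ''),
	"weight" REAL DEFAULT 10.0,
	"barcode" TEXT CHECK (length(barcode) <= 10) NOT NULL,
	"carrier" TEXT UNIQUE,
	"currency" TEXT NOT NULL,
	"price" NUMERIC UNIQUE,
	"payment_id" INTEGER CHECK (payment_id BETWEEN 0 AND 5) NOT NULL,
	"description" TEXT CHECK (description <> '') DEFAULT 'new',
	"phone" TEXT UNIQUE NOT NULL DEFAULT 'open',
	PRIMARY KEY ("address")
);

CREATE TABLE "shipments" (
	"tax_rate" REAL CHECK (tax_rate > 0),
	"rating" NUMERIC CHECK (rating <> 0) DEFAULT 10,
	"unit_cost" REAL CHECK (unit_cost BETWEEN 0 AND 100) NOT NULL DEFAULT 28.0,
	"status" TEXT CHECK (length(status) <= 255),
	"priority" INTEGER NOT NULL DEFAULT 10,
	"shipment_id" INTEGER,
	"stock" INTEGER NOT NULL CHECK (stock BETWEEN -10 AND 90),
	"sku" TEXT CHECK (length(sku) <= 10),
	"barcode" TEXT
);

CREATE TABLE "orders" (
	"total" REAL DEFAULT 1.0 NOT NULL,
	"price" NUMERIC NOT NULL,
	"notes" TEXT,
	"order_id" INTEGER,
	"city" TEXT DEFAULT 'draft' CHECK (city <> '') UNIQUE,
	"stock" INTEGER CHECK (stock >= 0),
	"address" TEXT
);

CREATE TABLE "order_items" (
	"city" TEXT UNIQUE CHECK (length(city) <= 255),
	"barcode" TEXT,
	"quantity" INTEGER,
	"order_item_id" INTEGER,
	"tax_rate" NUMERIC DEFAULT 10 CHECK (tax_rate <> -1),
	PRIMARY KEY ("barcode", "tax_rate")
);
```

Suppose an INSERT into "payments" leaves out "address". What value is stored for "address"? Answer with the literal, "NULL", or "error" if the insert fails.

address has no DEFAULT clause.
Omitting it would insert NULL, but it is part of the PRIMARY KEY, so the INSERT fails.

error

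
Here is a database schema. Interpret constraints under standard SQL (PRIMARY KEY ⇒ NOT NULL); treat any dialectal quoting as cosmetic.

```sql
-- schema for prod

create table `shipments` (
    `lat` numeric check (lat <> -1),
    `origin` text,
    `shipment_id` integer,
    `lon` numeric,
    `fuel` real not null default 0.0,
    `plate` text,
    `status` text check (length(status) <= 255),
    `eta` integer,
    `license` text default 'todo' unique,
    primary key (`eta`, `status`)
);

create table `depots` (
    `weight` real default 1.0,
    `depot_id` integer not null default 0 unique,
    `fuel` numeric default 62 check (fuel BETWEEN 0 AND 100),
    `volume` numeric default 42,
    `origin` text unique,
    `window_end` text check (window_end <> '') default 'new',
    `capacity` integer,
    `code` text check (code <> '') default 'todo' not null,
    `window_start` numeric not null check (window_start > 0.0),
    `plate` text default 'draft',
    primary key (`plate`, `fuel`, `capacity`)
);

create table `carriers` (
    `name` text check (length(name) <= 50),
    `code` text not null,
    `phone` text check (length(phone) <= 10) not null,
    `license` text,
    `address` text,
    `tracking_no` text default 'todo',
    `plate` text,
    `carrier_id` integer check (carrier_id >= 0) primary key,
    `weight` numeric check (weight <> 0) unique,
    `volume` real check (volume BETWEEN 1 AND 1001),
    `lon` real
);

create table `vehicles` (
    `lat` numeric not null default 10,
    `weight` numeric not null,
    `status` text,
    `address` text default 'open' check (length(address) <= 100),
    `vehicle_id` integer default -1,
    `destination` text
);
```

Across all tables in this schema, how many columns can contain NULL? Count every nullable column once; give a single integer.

shipments: 6 nullable (lat, origin, shipment_id, lon, plate, license — PK (eta, status) and explicit NOT NULL columns excluded).
depots: 4 nullable (weight, volume, origin, window_end — PK (plate, fuel, capacity) and explicit NOT NULL columns excluded).
carriers: 8 nullable (name, license, address, tracking_no, plate, weight, volume, lon — PK (carrier_id) and explicit NOT NULL columns excluded).
vehicles: 4 nullable (status, address, vehicle_id, destination — PK none and explicit NOT NULL columns excluded).
Total: 6 + 4 + 8 + 4 = 22.

22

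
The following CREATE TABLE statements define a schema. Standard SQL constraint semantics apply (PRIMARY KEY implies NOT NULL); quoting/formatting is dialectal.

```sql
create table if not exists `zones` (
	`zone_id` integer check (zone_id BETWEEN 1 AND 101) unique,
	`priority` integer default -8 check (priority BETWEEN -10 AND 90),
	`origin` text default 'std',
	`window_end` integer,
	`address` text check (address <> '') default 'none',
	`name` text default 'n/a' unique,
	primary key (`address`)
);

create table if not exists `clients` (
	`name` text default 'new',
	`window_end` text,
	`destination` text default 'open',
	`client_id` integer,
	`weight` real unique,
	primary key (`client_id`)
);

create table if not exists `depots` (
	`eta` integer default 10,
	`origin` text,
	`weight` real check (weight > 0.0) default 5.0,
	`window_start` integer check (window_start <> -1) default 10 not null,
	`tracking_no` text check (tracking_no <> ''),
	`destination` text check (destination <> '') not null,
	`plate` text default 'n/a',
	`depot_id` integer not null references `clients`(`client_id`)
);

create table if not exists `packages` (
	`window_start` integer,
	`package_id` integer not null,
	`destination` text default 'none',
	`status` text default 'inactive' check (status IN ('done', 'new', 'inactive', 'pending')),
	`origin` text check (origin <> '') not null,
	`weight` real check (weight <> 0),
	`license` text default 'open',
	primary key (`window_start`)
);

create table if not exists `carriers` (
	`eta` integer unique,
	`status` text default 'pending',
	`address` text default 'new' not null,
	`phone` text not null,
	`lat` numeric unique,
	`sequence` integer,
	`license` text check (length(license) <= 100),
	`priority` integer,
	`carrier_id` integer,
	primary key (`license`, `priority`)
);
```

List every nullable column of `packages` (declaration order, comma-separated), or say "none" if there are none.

destination, status, weight, license

- window_start: part of the PRIMARY KEY, which implies NOT NULL → not nullable.
- package_id: declared NOT NULL → not nullable.
- destination: DEFAULT only fills an omitted column; an explicit NULL is still allowed → nullable.
- status: CHECK does not forbid NULL (a CHECK constraint passes when its expression is NULL) → nullable.
- origin: declared NOT NULL → not nullable.
- weight: CHECK does not forbid NULL (a CHECK constraint passes when its expression is NULL) → nullable.
- license: DEFAULT only fills an omitted column; an explicit NULL is still allowed → nullable.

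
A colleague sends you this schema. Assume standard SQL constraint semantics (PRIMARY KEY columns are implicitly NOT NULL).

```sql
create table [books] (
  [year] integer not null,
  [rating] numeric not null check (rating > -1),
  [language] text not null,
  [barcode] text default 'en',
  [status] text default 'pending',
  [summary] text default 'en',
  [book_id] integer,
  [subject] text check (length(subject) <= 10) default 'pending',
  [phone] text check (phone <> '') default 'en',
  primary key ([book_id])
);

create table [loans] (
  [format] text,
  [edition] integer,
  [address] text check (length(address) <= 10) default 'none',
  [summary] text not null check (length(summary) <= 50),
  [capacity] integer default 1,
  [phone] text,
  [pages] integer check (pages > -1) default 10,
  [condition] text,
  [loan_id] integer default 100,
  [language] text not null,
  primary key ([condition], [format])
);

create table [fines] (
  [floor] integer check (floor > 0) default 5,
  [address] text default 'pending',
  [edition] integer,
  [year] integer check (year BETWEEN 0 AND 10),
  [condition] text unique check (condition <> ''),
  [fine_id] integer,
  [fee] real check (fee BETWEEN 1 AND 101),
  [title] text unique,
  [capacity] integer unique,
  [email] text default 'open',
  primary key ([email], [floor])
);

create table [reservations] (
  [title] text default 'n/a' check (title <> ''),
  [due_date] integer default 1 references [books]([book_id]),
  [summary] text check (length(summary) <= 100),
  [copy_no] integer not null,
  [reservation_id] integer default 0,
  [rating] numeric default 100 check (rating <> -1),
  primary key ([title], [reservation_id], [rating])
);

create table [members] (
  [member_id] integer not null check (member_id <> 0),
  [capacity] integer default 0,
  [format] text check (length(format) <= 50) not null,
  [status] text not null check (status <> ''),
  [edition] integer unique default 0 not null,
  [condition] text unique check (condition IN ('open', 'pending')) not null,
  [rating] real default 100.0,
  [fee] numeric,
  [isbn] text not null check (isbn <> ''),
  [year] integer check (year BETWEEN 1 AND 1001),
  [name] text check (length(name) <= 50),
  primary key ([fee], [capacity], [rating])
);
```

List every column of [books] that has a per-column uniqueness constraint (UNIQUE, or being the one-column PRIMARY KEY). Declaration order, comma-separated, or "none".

book_id

- year: no UNIQUE or single-column PK constraint.
- rating: no UNIQUE or single-column PK constraint.
- language: no UNIQUE or single-column PK constraint.
- barcode: no UNIQUE or single-column PK constraint.
- status: no UNIQUE or single-column PK constraint.
- summary: no UNIQUE or single-column PK constraint.
- book_id: single-column PRIMARY KEY → unique.
- subject: no UNIQUE or single-column PK constraint.
- phone: no UNIQUE or single-column PK constraint.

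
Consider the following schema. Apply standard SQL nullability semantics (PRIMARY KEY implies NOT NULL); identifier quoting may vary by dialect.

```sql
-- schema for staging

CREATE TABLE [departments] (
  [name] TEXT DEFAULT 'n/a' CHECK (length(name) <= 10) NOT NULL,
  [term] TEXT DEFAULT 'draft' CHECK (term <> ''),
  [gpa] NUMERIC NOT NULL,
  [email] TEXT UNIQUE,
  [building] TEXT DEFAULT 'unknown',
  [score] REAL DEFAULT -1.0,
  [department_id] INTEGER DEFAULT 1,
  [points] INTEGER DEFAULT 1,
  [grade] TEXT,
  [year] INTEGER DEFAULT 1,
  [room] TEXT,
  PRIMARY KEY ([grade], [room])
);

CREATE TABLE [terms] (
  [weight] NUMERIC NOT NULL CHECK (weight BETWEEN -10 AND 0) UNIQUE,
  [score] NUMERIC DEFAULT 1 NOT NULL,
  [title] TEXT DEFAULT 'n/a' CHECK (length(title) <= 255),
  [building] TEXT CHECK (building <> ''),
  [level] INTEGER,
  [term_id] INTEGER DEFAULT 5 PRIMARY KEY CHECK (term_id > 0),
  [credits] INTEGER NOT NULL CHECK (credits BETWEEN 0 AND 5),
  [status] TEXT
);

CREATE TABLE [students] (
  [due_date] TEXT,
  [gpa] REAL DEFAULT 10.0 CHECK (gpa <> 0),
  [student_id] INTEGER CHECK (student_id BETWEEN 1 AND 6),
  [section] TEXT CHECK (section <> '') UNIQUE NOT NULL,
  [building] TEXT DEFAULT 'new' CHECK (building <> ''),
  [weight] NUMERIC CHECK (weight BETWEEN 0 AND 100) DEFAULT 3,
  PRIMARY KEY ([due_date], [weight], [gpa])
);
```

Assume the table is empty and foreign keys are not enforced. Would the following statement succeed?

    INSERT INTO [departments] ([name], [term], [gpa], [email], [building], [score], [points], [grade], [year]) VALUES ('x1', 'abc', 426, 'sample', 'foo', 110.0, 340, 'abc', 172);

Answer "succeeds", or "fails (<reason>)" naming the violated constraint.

fails (NOT NULL on room)

room is omitted from the column list and has no DEFAULT, so it would receive NULL.
But room is part of the PRIMARY KEY (implied NOT NULL).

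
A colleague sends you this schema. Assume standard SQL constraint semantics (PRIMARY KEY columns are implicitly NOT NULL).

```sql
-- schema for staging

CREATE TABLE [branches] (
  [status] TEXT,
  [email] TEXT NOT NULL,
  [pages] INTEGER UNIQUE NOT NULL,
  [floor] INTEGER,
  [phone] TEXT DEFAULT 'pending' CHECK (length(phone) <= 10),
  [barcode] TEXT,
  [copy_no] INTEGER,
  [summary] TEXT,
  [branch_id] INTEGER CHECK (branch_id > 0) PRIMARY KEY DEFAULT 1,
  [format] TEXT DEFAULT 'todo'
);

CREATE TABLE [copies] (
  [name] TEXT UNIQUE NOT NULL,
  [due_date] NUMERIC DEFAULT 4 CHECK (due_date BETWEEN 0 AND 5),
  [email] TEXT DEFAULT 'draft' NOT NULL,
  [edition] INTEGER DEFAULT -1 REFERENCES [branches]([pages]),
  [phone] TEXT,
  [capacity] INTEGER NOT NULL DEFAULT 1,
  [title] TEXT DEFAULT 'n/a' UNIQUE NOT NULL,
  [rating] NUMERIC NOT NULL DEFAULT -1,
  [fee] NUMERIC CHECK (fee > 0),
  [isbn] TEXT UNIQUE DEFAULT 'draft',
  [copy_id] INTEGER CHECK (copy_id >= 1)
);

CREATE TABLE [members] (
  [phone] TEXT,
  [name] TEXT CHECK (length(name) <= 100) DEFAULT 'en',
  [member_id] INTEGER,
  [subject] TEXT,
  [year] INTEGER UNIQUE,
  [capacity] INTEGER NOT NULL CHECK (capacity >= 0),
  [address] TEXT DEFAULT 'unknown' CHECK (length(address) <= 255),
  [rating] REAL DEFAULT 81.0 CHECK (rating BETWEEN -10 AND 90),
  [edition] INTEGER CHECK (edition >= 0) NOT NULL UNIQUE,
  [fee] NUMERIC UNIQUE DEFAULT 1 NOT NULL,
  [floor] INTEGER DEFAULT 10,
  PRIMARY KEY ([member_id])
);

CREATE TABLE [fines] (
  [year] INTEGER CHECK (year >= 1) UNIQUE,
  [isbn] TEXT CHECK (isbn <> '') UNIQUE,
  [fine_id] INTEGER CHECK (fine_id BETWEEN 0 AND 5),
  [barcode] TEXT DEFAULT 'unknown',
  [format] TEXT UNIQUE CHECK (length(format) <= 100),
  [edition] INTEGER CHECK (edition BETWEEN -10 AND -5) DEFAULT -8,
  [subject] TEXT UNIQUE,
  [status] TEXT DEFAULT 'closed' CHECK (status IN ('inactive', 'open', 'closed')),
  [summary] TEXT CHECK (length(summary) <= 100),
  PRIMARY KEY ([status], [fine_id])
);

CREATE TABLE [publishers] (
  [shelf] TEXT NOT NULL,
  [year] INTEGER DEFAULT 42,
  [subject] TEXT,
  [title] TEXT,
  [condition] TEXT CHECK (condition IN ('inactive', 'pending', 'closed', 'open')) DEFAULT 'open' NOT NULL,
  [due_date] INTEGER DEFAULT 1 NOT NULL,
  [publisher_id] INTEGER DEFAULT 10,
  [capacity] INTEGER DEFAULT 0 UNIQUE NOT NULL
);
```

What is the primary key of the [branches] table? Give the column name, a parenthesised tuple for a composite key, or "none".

branch_id

branch_id is declared PRIMARY KEY inline on the column.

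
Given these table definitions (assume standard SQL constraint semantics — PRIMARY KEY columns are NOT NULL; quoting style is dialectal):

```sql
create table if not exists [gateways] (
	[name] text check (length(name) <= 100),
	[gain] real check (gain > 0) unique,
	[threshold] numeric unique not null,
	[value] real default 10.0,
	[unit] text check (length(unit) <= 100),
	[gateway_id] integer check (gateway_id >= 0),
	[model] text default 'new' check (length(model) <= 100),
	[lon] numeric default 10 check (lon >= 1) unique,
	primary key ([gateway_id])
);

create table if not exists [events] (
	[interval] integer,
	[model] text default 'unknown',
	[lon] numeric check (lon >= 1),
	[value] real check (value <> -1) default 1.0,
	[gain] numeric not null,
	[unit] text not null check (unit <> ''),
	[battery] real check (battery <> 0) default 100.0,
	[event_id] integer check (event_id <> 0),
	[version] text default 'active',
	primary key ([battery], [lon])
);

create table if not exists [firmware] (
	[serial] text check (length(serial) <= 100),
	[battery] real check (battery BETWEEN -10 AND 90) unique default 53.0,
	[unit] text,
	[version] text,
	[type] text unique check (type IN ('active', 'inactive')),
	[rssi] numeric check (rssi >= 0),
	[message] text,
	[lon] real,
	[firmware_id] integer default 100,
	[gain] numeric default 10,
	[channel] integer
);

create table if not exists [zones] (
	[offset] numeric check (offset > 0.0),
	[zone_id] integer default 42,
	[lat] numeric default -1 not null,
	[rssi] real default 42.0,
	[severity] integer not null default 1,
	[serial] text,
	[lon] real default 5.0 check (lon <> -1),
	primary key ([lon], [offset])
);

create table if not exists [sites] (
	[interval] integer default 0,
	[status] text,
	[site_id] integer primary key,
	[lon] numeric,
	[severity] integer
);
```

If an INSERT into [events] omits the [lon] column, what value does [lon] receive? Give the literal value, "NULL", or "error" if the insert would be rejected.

lon has no DEFAULT clause.
Omitting it would insert NULL, but it is part of the PRIMARY KEY, so the INSERT fails.

error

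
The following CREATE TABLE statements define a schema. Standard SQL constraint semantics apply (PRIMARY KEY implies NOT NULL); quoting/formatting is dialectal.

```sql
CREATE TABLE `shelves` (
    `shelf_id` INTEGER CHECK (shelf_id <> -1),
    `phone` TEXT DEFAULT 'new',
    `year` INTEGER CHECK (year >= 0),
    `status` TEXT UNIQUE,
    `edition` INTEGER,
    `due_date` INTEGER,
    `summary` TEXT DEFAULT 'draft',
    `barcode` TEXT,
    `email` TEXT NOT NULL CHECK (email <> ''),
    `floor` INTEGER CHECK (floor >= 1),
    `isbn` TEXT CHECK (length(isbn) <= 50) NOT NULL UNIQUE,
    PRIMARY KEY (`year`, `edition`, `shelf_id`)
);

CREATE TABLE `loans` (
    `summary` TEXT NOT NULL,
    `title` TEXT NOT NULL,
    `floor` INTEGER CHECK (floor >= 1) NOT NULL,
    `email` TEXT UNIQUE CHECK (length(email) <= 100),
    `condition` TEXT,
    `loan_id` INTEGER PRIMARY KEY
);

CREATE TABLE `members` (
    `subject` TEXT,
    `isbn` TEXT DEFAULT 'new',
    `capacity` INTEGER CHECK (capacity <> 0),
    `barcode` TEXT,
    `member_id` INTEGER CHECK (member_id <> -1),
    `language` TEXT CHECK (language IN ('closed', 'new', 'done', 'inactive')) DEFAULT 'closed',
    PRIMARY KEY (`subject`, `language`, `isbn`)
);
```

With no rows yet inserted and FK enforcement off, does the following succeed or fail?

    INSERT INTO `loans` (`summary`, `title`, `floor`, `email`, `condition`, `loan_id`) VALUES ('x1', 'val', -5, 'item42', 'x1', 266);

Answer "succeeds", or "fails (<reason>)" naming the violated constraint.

The value -5 for floor violates CHECK (floor >= 1).

fails (CHECK on floor)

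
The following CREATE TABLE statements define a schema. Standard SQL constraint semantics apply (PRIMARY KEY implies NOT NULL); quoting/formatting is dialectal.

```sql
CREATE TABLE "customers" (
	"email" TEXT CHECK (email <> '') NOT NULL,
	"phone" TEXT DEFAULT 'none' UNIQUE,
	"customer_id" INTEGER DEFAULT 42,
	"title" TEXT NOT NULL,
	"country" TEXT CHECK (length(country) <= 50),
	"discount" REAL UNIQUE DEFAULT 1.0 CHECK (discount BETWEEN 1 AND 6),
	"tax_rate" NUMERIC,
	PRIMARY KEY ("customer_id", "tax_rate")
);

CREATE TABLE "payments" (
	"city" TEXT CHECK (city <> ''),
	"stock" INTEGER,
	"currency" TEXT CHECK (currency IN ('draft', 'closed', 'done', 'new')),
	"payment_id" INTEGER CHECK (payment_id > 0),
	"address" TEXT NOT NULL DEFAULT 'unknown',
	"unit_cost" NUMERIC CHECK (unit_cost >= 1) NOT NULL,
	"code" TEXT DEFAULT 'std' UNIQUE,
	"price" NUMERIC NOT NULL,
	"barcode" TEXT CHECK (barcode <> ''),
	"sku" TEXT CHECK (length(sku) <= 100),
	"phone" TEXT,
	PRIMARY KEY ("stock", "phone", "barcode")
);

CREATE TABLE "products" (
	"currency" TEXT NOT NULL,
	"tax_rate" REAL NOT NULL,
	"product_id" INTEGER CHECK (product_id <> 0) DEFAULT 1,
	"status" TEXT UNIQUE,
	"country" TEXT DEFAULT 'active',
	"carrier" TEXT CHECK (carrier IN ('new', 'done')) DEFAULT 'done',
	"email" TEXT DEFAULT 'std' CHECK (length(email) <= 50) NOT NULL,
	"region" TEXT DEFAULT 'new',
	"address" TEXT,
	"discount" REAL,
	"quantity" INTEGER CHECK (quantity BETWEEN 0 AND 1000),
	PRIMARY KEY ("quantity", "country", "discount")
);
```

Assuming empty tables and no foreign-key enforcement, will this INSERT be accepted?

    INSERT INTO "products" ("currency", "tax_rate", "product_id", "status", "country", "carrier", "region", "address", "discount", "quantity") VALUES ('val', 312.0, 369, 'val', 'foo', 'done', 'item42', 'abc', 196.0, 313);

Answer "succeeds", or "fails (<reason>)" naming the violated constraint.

NOT NULL columns: country is supplied; currency is supplied; discount is supplied; email defaults to 'std'; quantity is supplied; tax_rate is supplied.
CHECK constraints: 369 satisfies (product_id <> 0); 'done' satisfies (carrier IN ('new', 'done')); 313 satisfies (quantity BETWEEN 0 AND 1000).
No constraint is violated.

succeeds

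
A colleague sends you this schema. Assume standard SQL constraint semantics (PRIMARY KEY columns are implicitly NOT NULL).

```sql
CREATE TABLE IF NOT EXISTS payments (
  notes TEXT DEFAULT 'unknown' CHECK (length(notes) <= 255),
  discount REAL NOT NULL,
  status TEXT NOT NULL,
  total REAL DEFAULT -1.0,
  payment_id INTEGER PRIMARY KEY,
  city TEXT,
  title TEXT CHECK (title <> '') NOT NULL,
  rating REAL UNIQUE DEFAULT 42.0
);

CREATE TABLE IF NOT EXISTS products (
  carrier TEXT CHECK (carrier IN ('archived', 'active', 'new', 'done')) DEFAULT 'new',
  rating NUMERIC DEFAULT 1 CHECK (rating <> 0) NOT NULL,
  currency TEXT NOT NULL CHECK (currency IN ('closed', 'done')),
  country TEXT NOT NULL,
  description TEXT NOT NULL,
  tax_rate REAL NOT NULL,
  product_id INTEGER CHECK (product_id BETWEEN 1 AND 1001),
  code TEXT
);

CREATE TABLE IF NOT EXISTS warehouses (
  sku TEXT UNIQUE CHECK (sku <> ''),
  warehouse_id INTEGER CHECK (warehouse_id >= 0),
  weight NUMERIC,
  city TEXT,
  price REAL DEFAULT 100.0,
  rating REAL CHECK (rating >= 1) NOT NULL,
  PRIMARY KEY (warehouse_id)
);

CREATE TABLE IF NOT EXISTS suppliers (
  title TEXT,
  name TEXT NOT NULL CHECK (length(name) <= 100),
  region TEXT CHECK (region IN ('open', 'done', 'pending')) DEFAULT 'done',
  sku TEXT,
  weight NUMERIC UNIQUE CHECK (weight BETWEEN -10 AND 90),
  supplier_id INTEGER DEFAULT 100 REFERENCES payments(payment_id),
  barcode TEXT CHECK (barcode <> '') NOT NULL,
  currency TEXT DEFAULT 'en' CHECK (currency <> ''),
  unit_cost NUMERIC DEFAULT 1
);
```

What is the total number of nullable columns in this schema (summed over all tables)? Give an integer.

payments: 4 nullable (notes, total, city, rating — PK (payment_id) and explicit NOT NULL columns excluded).
products: 3 nullable (carrier, product_id, code — PK none and explicit NOT NULL columns excluded).
warehouses: 4 nullable (sku, weight, city, price — PK (warehouse_id) and explicit NOT NULL columns excluded).
suppliers: 7 nullable (title, region, sku, weight, supplier_id, currency, unit_cost — PK none and explicit NOT NULL columns excluded).
Total: 4 + 3 + 4 + 7 = 18.

18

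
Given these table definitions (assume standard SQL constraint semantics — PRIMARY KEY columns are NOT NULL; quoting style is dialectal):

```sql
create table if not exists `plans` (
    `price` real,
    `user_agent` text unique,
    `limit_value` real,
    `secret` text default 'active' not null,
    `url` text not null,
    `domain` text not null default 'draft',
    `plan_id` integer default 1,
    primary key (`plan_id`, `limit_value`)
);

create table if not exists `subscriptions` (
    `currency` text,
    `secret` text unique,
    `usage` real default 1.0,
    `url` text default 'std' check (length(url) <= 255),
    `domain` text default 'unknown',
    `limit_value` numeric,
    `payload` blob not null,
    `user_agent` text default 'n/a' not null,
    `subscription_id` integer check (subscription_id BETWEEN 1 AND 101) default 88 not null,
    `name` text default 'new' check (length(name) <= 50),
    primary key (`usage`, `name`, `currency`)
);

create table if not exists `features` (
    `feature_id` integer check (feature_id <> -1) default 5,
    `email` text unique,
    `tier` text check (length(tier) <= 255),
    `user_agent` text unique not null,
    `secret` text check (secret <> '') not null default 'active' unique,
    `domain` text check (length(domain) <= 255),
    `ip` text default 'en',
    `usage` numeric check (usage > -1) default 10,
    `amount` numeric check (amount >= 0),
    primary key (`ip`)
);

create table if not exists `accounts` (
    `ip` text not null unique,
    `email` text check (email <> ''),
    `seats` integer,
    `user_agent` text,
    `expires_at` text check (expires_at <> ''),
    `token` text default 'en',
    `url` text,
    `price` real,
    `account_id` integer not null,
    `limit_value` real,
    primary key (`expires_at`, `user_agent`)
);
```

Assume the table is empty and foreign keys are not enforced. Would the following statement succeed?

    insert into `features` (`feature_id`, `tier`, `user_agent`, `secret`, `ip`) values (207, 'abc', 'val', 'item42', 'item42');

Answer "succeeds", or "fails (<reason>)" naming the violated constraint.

succeeds

NOT NULL columns: ip is supplied; secret is supplied; user_agent is supplied.
CHECK constraints: 207 satisfies (feature_id <> -1); 'abc' satisfies (length(tier) <= 255); 'item42' satisfies (secret <> '').
No constraint is violated.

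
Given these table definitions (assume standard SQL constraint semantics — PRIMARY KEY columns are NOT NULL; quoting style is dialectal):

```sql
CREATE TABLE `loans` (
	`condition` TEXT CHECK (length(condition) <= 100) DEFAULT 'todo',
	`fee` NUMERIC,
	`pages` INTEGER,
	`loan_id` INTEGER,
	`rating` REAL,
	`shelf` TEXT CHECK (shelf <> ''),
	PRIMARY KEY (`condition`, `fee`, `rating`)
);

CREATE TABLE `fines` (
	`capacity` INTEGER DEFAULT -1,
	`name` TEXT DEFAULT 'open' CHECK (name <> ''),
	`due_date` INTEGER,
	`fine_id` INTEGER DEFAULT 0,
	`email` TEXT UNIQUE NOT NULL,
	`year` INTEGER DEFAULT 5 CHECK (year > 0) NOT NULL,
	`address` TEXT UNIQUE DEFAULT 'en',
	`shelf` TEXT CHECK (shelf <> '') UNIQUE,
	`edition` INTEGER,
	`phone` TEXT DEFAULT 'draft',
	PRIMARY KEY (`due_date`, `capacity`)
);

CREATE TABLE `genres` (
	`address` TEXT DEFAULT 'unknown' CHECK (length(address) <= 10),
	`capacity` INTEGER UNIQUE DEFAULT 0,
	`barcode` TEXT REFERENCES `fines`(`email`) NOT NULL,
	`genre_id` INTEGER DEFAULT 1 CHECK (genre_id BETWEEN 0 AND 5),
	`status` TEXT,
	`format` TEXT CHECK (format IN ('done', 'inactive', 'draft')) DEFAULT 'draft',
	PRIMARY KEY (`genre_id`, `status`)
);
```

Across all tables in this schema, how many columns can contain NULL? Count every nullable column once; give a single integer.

loans: 3 nullable (pages, loan_id, shelf — PK (condition, fee, rating) and explicit NOT NULL columns excluded).
fines: 6 nullable (name, fine_id, address, shelf, edition, phone — PK (due_date, capacity) and explicit NOT NULL columns excluded).
genres: 3 nullable (address, capacity, format — PK (genre_id, status) and explicit NOT NULL columns excluded).
Total: 3 + 6 + 3 = 12.

12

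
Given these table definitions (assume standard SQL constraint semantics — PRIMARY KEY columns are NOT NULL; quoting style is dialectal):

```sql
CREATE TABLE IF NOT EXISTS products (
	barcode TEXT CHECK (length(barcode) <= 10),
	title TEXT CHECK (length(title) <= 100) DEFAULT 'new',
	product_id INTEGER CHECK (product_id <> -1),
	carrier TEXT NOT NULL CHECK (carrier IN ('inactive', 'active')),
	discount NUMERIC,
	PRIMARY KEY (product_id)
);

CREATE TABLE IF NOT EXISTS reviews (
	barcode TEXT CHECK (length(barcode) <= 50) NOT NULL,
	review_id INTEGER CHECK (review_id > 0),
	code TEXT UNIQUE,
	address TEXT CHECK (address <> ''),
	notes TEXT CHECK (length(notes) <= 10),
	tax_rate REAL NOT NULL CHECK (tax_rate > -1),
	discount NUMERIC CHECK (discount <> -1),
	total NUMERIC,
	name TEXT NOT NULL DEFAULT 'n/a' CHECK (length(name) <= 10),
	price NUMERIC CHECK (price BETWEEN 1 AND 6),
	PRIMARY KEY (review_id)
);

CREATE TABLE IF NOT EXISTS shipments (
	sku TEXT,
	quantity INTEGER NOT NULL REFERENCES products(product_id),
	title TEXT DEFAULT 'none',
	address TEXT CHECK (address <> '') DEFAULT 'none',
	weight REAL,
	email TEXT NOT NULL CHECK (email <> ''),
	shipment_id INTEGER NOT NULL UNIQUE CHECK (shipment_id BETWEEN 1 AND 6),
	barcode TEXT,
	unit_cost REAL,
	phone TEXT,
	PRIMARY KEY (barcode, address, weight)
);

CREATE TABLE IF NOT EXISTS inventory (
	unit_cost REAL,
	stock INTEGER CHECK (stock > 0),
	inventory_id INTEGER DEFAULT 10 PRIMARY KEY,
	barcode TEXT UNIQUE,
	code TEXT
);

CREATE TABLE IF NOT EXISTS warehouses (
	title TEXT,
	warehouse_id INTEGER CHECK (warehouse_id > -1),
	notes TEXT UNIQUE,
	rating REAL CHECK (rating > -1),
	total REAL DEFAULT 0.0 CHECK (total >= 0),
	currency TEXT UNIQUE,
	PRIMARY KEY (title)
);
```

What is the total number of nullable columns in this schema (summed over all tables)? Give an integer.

products: 3 nullable (barcode, title, discount — PK (product_id) and explicit NOT NULL columns excluded).
reviews: 6 nullable (code, address, notes, discount, total, price — PK (review_id) and explicit NOT NULL columns excluded).
shipments: 4 nullable (sku, title, unit_cost, phone — PK (barcode, address, weight) and explicit NOT NULL columns excluded).
inventory: 4 nullable (unit_cost, stock, barcode, code — PK (inventory_id) and explicit NOT NULL columns excluded).
warehouses: 5 nullable (warehouse_id, notes, rating, total, currency — PK (title) and explicit NOT NULL columns excluded).
Total: 3 + 6 + 4 + 4 + 5 = 22.

22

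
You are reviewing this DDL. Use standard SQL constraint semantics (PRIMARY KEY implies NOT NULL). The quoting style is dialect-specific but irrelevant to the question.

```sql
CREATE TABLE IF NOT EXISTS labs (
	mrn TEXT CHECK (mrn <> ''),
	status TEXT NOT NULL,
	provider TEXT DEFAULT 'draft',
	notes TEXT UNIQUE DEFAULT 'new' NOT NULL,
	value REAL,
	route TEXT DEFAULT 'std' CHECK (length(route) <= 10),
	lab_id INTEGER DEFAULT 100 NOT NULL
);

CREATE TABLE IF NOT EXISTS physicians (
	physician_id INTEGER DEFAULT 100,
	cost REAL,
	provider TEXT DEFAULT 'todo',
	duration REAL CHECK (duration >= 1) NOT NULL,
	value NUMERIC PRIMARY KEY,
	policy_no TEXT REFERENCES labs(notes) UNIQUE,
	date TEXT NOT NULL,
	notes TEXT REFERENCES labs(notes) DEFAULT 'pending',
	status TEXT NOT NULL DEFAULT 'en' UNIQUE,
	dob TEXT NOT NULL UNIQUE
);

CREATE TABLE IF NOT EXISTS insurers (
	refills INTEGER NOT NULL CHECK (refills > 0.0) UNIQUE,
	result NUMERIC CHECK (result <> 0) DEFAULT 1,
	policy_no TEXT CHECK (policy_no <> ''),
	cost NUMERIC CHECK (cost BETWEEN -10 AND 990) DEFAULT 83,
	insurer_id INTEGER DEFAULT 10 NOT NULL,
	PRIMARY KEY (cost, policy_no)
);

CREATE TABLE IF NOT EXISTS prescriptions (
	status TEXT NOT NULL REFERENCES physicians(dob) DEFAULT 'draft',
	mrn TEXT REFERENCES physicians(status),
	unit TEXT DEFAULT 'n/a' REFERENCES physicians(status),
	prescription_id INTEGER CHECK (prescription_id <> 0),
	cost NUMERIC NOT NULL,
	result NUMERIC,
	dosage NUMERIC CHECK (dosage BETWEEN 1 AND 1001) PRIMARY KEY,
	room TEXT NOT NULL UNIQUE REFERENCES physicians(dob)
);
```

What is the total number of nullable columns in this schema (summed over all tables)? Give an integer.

labs: 4 nullable (mrn, provider, value, route — PK none and explicit NOT NULL columns excluded).
physicians: 5 nullable (physician_id, cost, provider, policy_no, notes — PK (value) and explicit NOT NULL columns excluded).
insurers: 1 nullable (result — PK (cost, policy_no) and explicit NOT NULL columns excluded).
prescriptions: 4 nullable (mrn, unit, prescription_id, result — PK (dosage) and explicit NOT NULL columns excluded).
Total: 4 + 5 + 1 + 4 = 14.

14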